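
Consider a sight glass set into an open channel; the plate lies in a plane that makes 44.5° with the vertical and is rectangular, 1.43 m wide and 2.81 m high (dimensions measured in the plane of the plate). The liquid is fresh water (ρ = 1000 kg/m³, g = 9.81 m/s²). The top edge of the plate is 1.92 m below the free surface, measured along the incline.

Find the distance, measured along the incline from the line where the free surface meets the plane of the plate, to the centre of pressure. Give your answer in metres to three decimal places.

y_p = 3.523 m

γ = ρg = 1000 × 9.81 = 9810 N/m³ = 9.81 kN/m³.
The plate makes 44.5° with the vertical, i.e. θ = 90° − 44.5° = 45.5° to the horizontal. Measuring y along the incline from the free-surface line, vertical depth h = y·sinθ with sinθ = 0.713250.
The centroid lies 2.81/2 = 1.405 m below the top edge, so y_c = 1.92 + 1.405 = 3.325 m and h_c = 3.325 × 0.713250 = 2.37156 m.
A = 1.43 × 2.81 = 4.0183 m².
Resultant F = γ·h_c·A = 9.81 × 2.37156 × 4.0183 = 93.4858 kN.
I_c = b·h³/12 = 1.43 × 2.81³/12 = 2.64407 m⁴.
Centre of pressure: y_p = y_c + I_c/(y_c·A) = 3.325 + 2.64407/(3.325 × 4.0183) = 3.325 + 0.197897 = 3.5229 m along the plane.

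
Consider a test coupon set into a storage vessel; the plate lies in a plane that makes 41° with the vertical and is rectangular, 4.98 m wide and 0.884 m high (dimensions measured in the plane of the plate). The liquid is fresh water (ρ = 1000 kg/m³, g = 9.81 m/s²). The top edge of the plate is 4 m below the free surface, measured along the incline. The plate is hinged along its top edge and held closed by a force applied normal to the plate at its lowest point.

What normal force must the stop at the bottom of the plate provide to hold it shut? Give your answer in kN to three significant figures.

γ = ρg = 1000 × 9.81 = 9810 N/m³ = 9.81 kN/m³.
The plate makes 41° with the vertical, i.e. θ = 90° − 41° = 49° to the horizontal. Measuring y along the incline from the free-surface line, vertical depth h = y·sinθ with sinθ = 0.754710.
The centroid lies 0.884/2 = 0.442 m below the top edge, so y_c = 4 + 0.442 = 4.442 m and h_c = 4.442 × 0.754710 = 3.35242 m.
A = 4.98 × 0.884 = 4.40232 m².
Resultant F = γ·h_c·A = 9.81 × 3.35242 × 4.40232 = 144.78 kN.
I_c = b·h³/12 = 4.98 × 0.884³/12 = 0.286685 m⁴.
Centre of pressure: y_p = y_c + I_c/(y_c·A) = 4.442 + 0.286685/(4.442 × 4.40232) = 4.442 + 0.0146604 = 4.45666 m along the plane.
The resultant acts 0.442 + 0.0146604 = 0.45666 m (along the plate) below the hinge at the top edge, so the moment about the hinge is M = F × 0.45666 = 144.78 × 0.45666 = 66.1152 kN·m.
A normal force at the bottom, 0.884 m from the hinge, must supply this moment: P = 66.1152/0.884 = 74.791 kN.

P ≈ 74.8 kN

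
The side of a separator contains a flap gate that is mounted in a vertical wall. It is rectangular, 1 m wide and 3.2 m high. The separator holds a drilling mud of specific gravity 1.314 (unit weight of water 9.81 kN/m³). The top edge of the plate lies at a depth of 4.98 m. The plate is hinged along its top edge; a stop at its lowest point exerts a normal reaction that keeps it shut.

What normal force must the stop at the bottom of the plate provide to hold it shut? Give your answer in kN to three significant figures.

P ≈ 147 kN

γ = 1.314 × 9.81 = 12.89034 kN/m³.
The centroid lies 3.2/2 = 1.6 m below the top edge, so the centroid depth is h_c = 4.98 + 1.6 = 6.58 m.
A = 1 × 3.2 = 3.2 m².
Resultant F = γ·h_c·A = 12.89034 × 6.58 × 3.2 = 271.419 kN.
I_c = b·h³/12 = 1 × 3.2³/12 = 2.73067 m⁴.
Centre of pressure: y_p = y_c + I_c/(y_c·A) = 6.58 + 2.73067/(6.58 × 3.2) = 6.58 + 0.129686 = 6.70969 m along the plane.
The resultant acts 1.6 + 0.129686 = 1.72969 m (along the plate) below the hinge at the top edge, so the moment about the hinge is M = F × 1.72969 = 271.419 × 1.72969 = 469.471 kN·m.
A normal force at the bottom, 3.2 m from the hinge, must supply this moment: P = 469.471/3.2 = 146.71 kN.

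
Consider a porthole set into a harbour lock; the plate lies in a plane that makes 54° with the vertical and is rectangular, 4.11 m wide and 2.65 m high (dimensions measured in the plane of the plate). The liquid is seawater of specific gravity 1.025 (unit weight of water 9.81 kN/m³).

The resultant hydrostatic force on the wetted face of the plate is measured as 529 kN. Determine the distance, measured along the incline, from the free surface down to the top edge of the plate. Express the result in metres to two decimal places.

γ = 1.025 × 9.81 = 10.05525 kN/m³.
A = 4.11 × 2.65 = 10.8915 m².
From F = γ·h_c·A, the centroid depth is h_c = 529/(10.05525 × 10.8915) = 4.83031 m.
The plate makes 54° with the vertical, i.e. θ = 90° − 54° = 36° to the horizontal. Measuring y along the incline from the free-surface line, vertical depth h = y·sinθ with sinθ = 0.587785.
Along the incline, y_c = h_c/sinθ = 4.83031/0.587785 = 8.21782 m.
The centroid lies 2.65/2 = 1.325 m below the top edge, so the top edge sits at y_top = 8.21782 − 1.325 = 6.89282 m along the incline.

y_top ≈ 6.89 m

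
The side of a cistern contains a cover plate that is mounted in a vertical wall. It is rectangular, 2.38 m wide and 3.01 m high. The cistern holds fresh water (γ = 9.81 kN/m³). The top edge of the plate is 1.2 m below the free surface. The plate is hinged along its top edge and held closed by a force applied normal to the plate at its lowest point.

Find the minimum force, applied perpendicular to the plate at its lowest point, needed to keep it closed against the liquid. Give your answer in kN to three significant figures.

γ = 9.81 kN/m³.
The centroid lies 3.01/2 = 1.505 m below the top edge, so the centroid depth is h_c = 1.2 + 1.505 = 2.705 m.
A = 2.38 × 3.01 = 7.1638 m².
Resultant F = γ·h_c·A = 9.81 × 2.705 × 7.1638 = 190.099 kN.
I_c = b·h³/12 = 2.38 × 3.01³/12 = 5.40873 m⁴.
Centre of pressure: y_p = y_c + I_c/(y_c·A) = 2.705 + 5.40873/(2.705 × 7.1638) = 2.705 + 0.279116 = 2.98412 m along the plane.
The resultant acts 1.505 + 0.279116 = 1.78412 m (along the plate) below the hinge at the top edge, so the moment about the hinge is M = F × 1.78412 = 190.099 × 1.78412 = 339.159 kN·m.
A normal force at the bottom, 3.01 m from the hinge, must supply this moment: P = 339.159/3.01 = 112.677 kN.

P ≈ 113 kN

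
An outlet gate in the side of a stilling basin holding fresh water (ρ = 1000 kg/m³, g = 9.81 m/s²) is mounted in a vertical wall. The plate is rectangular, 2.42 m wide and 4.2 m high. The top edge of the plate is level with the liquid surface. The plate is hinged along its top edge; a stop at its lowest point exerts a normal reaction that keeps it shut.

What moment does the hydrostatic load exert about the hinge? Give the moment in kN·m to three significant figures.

γ = ρg = 1000 × 9.81 = 9810 N/m³ = 9.81 kN/m³.
The centroid lies 4.2/2 = 2.1 m below the top edge, so the centroid depth is h_c = 2.1 m.
A = 2.42 × 4.2 = 10.164 m².
Resultant F = γ·h_c·A = 9.81 × 2.1 × 10.164 = 209.389 kN.
I_c = b·h³/12 = 2.42 × 4.2³/12 = 14.9411 m⁴.
Centre of pressure: y_p = y_c + I_c/(y_c·A) = 2.1 + 14.9411/(2.1 × 10.164) = 2.1 + 0.700001 = 2.8 m along the plane.
The resultant acts 2.1 + 0.700001 = 2.8 m (along the plate) below the hinge at the top edge, so the moment about the hinge is M = F × 2.8 = 209.389 × 2.8 = 586.289 kN·m.

M ≈ 586 kN·m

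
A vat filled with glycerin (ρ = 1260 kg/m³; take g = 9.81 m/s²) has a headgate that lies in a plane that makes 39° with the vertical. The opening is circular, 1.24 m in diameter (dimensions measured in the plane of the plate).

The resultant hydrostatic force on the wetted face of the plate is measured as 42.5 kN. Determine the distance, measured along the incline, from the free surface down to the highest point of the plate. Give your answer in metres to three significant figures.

γ = ρg = 1260 × 9.81 / 1000 = 12.3606 kN/m³.
A = π(0.62)² = 1.20763 m².
From F = γ·h_c·A, the centroid depth is h_c = 42.5/(12.3606 × 1.20763) = 2.84718 m.
The plate makes 39° with the vertical, i.e. θ = 90° − 39° = 51° to the horizontal. Measuring y along the incline from the free-surface line, vertical depth h = y·sinθ with sinθ = 0.777146.
Along the incline, y_c = h_c/sinθ = 2.84718/0.777146 = 3.66364 m.
The centroid is at the centre, 0.62 m below the top of the plate, so the highest point sits at y_top = 3.66364 − 0.62 = 3.04364 m along the incline.

y_top ≈ 3.04 m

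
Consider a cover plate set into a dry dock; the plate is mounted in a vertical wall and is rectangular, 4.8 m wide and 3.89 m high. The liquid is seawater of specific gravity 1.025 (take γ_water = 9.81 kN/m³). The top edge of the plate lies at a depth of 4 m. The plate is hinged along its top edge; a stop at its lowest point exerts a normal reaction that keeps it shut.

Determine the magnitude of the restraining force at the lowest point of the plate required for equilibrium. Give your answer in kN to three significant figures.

P ≈ 619 kN

γ = 1.025 × 9.81 = 10.05525 kN/m³.
The centroid lies 3.89/2 = 1.945 m below the top edge, so the centroid depth is h_c = 4 + 1.945 = 5.945 m.
A = 4.8 × 3.89 = 18.672 m².
Resultant F = γ·h_c·A = 10.05525 × 5.945 × 18.672 = 1116.18 kN.
I_c = b·h³/12 = 4.8 × 3.89³/12 = 23.5455 m⁴.
Centre of pressure: y_p = y_c + I_c/(y_c·A) = 5.945 + 23.5455/(5.945 × 18.672) = 5.945 + 0.212112 = 6.15711 m along the plane.
The resultant acts 1.945 + 0.212112 = 2.15711 m (along the plate) below the hinge at the top edge, so the moment about the hinge is M = F × 2.15711 = 1116.18 × 2.15711 = 2407.72 kN·m.
A normal force at the bottom, 3.89 m from the hinge, must supply this moment: P = 2407.72/3.89 = 618.951 kN.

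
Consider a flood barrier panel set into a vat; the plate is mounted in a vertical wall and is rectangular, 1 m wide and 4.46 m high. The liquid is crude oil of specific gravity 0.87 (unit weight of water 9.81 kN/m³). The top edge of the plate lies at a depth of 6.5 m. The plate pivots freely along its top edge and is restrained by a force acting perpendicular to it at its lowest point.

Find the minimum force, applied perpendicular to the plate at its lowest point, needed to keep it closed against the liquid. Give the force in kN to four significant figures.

γ = 0.87 × 9.81 = 8.5347 kN/m³.
The centroid lies 4.46/2 = 2.23 m below the top edge, so the centroid depth is h_c = 6.5 + 2.23 = 8.73 m.
A = 1 × 4.46 = 4.46 m².
Resultant F = γ·h_c·A = 8.5347 × 8.73 × 4.46 = 332.305 kN.
I_c = b·h³/12 = 1 × 4.46³/12 = 7.39304 m⁴.
Centre of pressure: y_p = y_c + I_c/(y_c·A) = 8.73 + 7.39304/(8.73 × 4.46) = 8.73 + 0.189878 = 8.91988 m along the plane.
The resultant acts 2.23 + 0.189878 = 2.41988 m (along the plate) below the hinge at the top edge, so the moment about the hinge is M = F × 2.41988 = 332.305 × 2.41988 = 804.138 kN·m.
A normal force at the bottom, 4.46 m from the hinge, must supply this moment: P = 804.138/4.46 = 180.3 kN.

P ≈ 180.3 kN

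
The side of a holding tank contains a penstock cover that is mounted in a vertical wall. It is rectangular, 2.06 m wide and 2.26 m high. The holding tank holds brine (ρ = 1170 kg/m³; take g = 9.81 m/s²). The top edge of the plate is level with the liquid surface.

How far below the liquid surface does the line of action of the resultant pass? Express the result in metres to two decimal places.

γ = ρg = 1170 × 9.81 / 1000 = 11.4777 kN/m³.
The centroid lies 2.26/2 = 1.13 m below the top edge, so the centroid depth is h_c = 1.13 m.
A = 2.06 × 2.26 = 4.6556 m².
Resultant F = γ·h_c·A = 11.4777 × 1.13 × 4.6556 = 60.3822 kN.
I_c = b·h³/12 = 2.06 × 2.26³/12 = 1.98158 m⁴.
Centre of pressure: y_p = y_c + I_c/(y_c·A) = 1.13 + 1.98158/(1.13 × 4.6556) = 1.13 + 0.376667 = 1.50667 m along the plane.

h_p = 1.51 m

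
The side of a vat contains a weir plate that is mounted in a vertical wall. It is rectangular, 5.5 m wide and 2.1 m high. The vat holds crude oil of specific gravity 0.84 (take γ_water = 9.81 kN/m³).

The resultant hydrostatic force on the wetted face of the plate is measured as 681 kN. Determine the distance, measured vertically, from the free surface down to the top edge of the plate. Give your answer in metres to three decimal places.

d_top ≈ 6.105 m

γ = 0.84 × 9.81 = 8.2404 kN/m³.
A = 5.5 × 2.1 = 11.55 m².
From F = γ·h_c·A, the centroid depth is h_c = 681/(8.2404 × 11.55) = 7.15512 m.
The centroid lies 2.1/2 = 1.05 m below the top edge, so the top edge sits at h_top = 7.15512 − 1.05 = 6.10512 m below the surface.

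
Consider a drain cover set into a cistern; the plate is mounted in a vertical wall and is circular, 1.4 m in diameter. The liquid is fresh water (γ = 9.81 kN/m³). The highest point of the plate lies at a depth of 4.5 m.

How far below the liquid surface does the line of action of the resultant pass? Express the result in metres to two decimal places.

γ = 9.81 kN/m³.
The centroid is at the centre, 0.7 m below the top of the plate, so the centroid depth is h_c = 4.5 + 0.7 = 5.2 m.
A = π(0.7)² = 1.53938 m².
Resultant F = γ·h_c·A = 9.81 × 5.2 × 1.53938 = 78.5269 kN.
I_c = πr⁴/4 = π × 0.7⁴/4 = 0.188574 m⁴.
Centre of pressure: y_p = y_c + I_c/(y_c·A) = 5.2 + 0.188574/(5.2 × 1.53938) = 5.2 + 0.0235577 = 5.22356 m along the plane.

h_p = 5.22 m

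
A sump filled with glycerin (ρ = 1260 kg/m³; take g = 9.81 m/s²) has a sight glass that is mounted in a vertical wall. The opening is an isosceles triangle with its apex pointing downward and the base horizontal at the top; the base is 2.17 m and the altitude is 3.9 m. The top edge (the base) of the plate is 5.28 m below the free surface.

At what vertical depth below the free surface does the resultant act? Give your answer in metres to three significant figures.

h_p = 6.71 m

γ = ρg = 1260 × 9.81 / 1000 = 12.3606 kN/m³.
With the apex down, the centroid sits h/3 = 3.9/3 = 1.3 m below the base (the top edge), so the centroid depth is h_c = 5.28 + 1.3 = 6.58 m.
A = ½ × 2.17 × 3.9 = 4.2315 m².
Resultant F = γ·h_c·A = 12.3606 × 6.58 × 4.2315 = 344.16 kN.
I_c = b·h³/36 = 2.17 × 3.9³/36 = 3.57562 m⁴.
Centre of pressure: y_p = y_c + I_c/(y_c·A) = 6.58 + 3.57562/(6.58 × 4.2315) = 6.58 + 0.12842 = 6.70842 m along the plane.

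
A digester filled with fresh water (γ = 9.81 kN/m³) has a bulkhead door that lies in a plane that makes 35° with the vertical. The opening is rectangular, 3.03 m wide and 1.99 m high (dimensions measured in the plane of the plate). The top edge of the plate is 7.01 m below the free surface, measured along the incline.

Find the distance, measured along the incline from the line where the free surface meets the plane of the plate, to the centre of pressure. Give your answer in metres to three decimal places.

y_p = 8.046 m

γ = 9.81 kN/m³.
The plate makes 35° with the vertical, i.e. θ = 90° − 35° = 55° to the horizontal. Measuring y along the incline from the free-surface line, vertical depth h = y·sinθ with sinθ = 0.819152.
The centroid lies 1.99/2 = 0.995 m below the top edge, so y_c = 7.01 + 0.995 = 8.005 m and h_c = 8.005 × 0.819152 = 6.55731 m.
A = 3.03 × 1.99 = 6.0297 m².
Resultant F = γ·h_c·A = 9.81 × 6.55731 × 6.0297 = 387.874 kN.
I_c = b·h³/12 = 3.03 × 1.99³/12 = 1.98985 m⁴.
Centre of pressure: y_p = y_c + I_c/(y_c·A) = 8.005 + 1.98985/(8.005 × 6.0297) = 8.005 + 0.0412253 = 8.04623 m along the plane.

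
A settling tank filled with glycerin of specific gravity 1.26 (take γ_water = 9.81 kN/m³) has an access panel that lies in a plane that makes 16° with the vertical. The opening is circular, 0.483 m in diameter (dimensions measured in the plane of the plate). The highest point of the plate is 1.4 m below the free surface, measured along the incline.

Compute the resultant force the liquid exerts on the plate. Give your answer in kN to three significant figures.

F ≈ 3.57 kN

γ = 1.26 × 9.81 = 12.3606 kN/m³.
The plate makes 16° with the vertical, i.e. θ = 90° − 16° = 74° to the horizontal. Measuring y along the incline from the free-surface line, vertical depth h = y·sinθ with sinθ = 0.961262.
The centroid is at the centre, 0.2415 m below the top of the plate, so y_c = 1.4 + 0.2415 = 1.6415 m and h_c = 1.6415 × 0.961262 = 1.57791 m.
A = π(0.2415)² = 0.183225 m².
Resultant F = γ·h_c·A = 12.3606 × 1.57791 × 0.183225 = 3.5736 kN.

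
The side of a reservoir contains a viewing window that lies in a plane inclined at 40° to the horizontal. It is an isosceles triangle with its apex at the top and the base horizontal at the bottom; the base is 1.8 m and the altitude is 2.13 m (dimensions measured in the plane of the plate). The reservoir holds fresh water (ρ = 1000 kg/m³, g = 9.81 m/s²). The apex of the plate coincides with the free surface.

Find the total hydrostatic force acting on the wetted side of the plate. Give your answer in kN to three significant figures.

F ≈ 17.2 kN

γ = ρg = 1000 × 9.81 = 9810 N/m³ = 9.81 kN/m³.
Let θ = 40° be the plate's angle to the horizontal; measure y along the incline from where the plane meets the free surface. Vertical depth h = y·sinθ with sinθ = 0.642788.
With the apex up, the centroid sits 2h/3 = 2 × 2.13/3 = 1.42 m below the apex, so y_c = 1.42 m and h_c = 1.42 × 0.642788 = 0.912759 m.
A = ½ × 1.8 × 2.13 = 1.917 m².
Resultant F = γ·h_c·A = 9.81 × 0.912759 × 1.917 = 17.1651 kN.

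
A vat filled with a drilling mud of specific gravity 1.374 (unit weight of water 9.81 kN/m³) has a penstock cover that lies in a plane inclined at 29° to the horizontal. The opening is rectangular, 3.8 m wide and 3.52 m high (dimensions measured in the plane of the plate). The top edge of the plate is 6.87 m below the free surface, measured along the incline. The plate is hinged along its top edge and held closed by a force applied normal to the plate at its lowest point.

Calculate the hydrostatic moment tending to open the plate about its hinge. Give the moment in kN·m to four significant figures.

γ = 1.374 × 9.81 = 13.47894 kN/m³.
Let θ = 29° be the plate's angle to the horizontal; measure y along the incline from where the plane meets the free surface. Vertical depth h = y·sinθ with sinθ = 0.484810.
The centroid lies 3.52/2 = 1.76 m below the top edge, so y_c = 6.87 + 1.76 = 8.63 m and h_c = 8.63 × 0.484810 = 4.18391 m.
A = 3.8 × 3.52 = 13.376 m².
Resultant F = γ·h_c·A = 13.47894 × 4.18391 × 13.376 = 754.335 kN.
I_c = b·h³/12 = 3.8 × 3.52³/12 = 13.8112 m⁴.
Centre of pressure: y_p = y_c + I_c/(y_c·A) = 8.63 + 13.8112/(8.63 × 13.376) = 8.63 + 0.119645 = 8.74965 m along the plane.
The resultant acts 1.76 + 0.119645 = 1.87965 m (along the plate) below the hinge at the top edge, so the moment about the hinge is M = F × 1.87965 = 754.335 × 1.87965 = 1417.89 kN·m.

M ≈ 1418 kN·m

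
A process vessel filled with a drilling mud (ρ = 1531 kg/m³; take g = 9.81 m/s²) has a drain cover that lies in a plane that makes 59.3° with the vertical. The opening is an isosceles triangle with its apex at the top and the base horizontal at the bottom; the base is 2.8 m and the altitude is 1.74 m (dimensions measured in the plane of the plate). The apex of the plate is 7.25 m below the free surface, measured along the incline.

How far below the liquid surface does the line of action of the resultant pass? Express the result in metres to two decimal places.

γ = ρg = 1531 × 9.81 / 1000 = 15.01911 kN/m³.
The plate makes 59.3° with the vertical, i.e. θ = 90° − 59.3° = 30.7° to the horizontal. Measuring y along the incline from the free-surface line, vertical depth h = y·sinθ with sinθ = 0.510543.
With the apex up, the centroid sits 2h/3 = 2 × 1.74/3 = 1.16 m below the apex, so y_c = 7.25 + 1.16 = 8.41 m and h_c = 8.41 × 0.510543 = 4.29367 m.
A = ½ × 2.8 × 1.74 = 2.436 m².
Resultant F = γ·h_c·A = 15.01911 × 4.29367 × 2.436 = 157.091 kN.
I_c = b·h³/36 = 2.8 × 1.74³/36 = 0.409735 m⁴.
Centre of pressure: y_p = y_c + I_c/(y_c·A) = 8.41 + 0.409735/(8.41 × 2.436) = 8.41 + 0.02 = 8.43 m along the plane.
Vertically, h_p = y_p·sinθ = 8.43 × 0.510543 = 4.30388 m.

h_p = 4.30 m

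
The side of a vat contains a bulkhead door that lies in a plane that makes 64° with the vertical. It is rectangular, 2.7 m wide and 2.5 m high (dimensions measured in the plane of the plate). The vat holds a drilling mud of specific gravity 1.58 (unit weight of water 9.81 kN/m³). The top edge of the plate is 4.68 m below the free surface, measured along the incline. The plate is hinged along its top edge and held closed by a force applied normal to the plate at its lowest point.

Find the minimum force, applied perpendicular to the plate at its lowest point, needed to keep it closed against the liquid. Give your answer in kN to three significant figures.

P ≈ 146 kN

γ = 1.58 × 9.81 = 15.4998 kN/m³.
The plate makes 64° with the vertical, i.e. θ = 90° − 64° = 26° to the horizontal. Measuring y along the incline from the free-surface line, vertical depth h = y·sinθ with sinθ = 0.438371.
The centroid lies 2.5/2 = 1.25 m below the top edge, so y_c = 4.68 + 1.25 = 5.93 m and h_c = 5.93 × 0.438371 = 2.59954 m.
A = 2.7 × 2.5 = 6.75 m².
Resultant F = γ·h_c·A = 15.4998 × 2.59954 × 6.75 = 271.973 kN.
I_c = b·h³/12 = 2.7 × 2.5³/12 = 3.51562 m⁴.
Centre of pressure: y_p = y_c + I_c/(y_c·A) = 5.93 + 3.51562/(5.93 × 6.75) = 5.93 + 0.0878301 = 6.01783 m along the plane.
The resultant acts 1.25 + 0.0878301 = 1.33783 m (along the plate) below the hinge at the top edge, so the moment about the hinge is M = F × 1.33783 = 271.973 × 1.33783 = 363.854 kN·m.
A normal force at the bottom, 2.5 m from the hinge, must supply this moment: P = 363.854/2.5 = 145.542 kN.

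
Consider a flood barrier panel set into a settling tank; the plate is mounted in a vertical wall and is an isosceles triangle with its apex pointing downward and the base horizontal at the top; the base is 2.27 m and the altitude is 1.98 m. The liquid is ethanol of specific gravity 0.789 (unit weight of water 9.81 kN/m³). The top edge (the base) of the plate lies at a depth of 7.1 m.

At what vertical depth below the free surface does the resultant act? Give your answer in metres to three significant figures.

γ = 0.789 × 9.81 = 7.74009 kN/m³.
With the apex down, the centroid sits h/3 = 1.98/3 = 0.66 m below the base (the top edge), so the centroid depth is h_c = 7.1 + 0.66 = 7.76 m.
A = ½ × 2.27 × 1.98 = 2.2473 m².
Resultant F = γ·h_c·A = 7.74009 × 7.76 × 2.2473 = 134.98 kN.
I_c = b·h³/36 = 2.27 × 1.98³/36 = 0.489462 m⁴.
Centre of pressure: y_p = y_c + I_c/(y_c·A) = 7.76 + 0.489462/(7.76 × 2.2473) = 7.76 + 0.028067 = 7.78807 m along the plane.

h_p = 7.79 m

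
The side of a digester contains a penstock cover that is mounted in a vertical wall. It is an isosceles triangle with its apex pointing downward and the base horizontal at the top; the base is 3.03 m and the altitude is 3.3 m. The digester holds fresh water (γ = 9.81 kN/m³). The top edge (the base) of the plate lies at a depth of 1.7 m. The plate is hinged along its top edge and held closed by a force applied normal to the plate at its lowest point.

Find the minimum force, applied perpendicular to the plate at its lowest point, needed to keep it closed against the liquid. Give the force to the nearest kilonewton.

P ≈ 55 kN

γ = 9.81 kN/m³.
With the apex down, the centroid sits h/3 = 3.3/3 = 1.1 m below the base (the top edge), so the centroid depth is h_c = 1.7 + 1.1 = 2.8 m.
A = ½ × 3.03 × 3.3 = 4.9995 m².
Resultant F = γ·h_c·A = 9.81 × 2.8 × 4.9995 = 137.326 kN.
I_c = b·h³/36 = 3.03 × 3.3³/36 = 3.0247 m⁴.
Centre of pressure: y_p = y_c + I_c/(y_c·A) = 2.8 + 3.0247/(2.8 × 4.9995) = 2.8 + 0.216072 = 3.01607 m along the plane.
The resultant acts 1.1 + 0.216072 = 1.31607 m (along the plate) below the hinge at the top edge, so the moment about the hinge is M = F × 1.31607 = 137.326 × 1.31607 = 180.731 kN·m.
A normal force at the bottom, 3.3 m from the hinge, must supply this moment: P = 180.731/3.3 = 54.767 kN.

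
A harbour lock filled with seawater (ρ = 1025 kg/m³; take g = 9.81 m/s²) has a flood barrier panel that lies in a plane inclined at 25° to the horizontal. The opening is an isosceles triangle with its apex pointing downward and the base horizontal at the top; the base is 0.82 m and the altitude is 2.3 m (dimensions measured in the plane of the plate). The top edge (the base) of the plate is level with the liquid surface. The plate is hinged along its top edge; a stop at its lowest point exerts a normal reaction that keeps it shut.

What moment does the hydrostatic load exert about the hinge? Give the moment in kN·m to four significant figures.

M ≈ 3.533 kN·m

γ = ρg = 1025 × 9.81 / 1000 = 10.05525 kN/m³.
Let θ = 25° be the plate's angle to the horizontal; measure y along the incline from where the plane meets the free surface. Vertical depth h = y·sinθ with sinθ = 0.422618.
With the apex down, the centroid sits h/3 = 2.3/3 = 0.766667 m below the base (the top edge), so y_c = 0.766667 m and h_c = 0.766667 × 0.422618 = 0.324007 m.
A = ½ × 0.82 × 2.3 = 0.943 m².
Resultant F = γ·h_c·A = 10.05525 × 0.324007 × 0.943 = 3.07227 kN.
I_c = b·h³/36 = 0.82 × 2.3³/36 = 0.277137 m⁴.
Centre of pressure: y_p = y_c + I_c/(y_c·A) = 0.766667 + 0.277137/(0.766667 × 0.943) = 0.766667 + 0.383333 = 1.15 m along the plane.
The resultant acts 0.766667 + 0.383333 = 1.15 m (along the plate) below the hinge at the top edge, so the moment about the hinge is M = F × 1.15 = 3.07227 × 1.15 = 3.53311 kN·m.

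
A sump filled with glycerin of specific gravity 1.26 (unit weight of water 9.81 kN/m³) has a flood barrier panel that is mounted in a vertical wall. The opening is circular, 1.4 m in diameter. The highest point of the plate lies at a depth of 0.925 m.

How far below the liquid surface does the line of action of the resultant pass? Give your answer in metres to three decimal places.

γ = 1.26 × 9.81 = 12.3606 kN/m³.
The centroid is at the centre, 0.7 m below the top of the plate, so the centroid depth is h_c = 0.925 + 0.7 = 1.625 m.
A = π(0.7)² = 1.53938 m².
Resultant F = γ·h_c·A = 12.3606 × 1.625 × 1.53938 = 30.9199 kN.
I_c = πr⁴/4 = π × 0.7⁴/4 = 0.188574 m⁴.
Centre of pressure: y_p = y_c + I_c/(y_c·A) = 1.625 + 0.188574/(1.625 × 1.53938) = 1.625 + 0.0753846 = 1.70038 m along the plane.

h_p = 1.700 m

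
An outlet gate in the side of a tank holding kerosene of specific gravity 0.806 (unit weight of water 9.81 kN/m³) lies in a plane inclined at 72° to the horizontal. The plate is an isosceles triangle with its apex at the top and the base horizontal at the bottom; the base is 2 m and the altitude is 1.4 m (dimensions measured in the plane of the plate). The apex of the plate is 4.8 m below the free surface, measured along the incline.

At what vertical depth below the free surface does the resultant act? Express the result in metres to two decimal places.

γ = 0.806 × 9.81 = 7.90686 kN/m³.
Let θ = 72° be the plate's angle to the horizontal; measure y along the incline from where the plane meets the free surface. Vertical depth h = y·sinθ with sinθ = 0.951057.
With the apex up, the centroid sits 2h/3 = 2 × 1.4/3 = 0.933333 m below the apex, so y_c = 4.8 + 0.933333 = 5.73333 m and h_c = 5.73333 × 0.951057 = 5.45272 m.
A = ½ × 2 × 1.4 = 1.4 m².
Resultant F = γ·h_c·A = 7.90686 × 5.45272 × 1.4 = 60.3595 kN.
I_c = b·h³/36 = 2 × 1.4³/36 = 0.152444 m⁴.
Centre of pressure: y_p = y_c + I_c/(y_c·A) = 5.73333 + 0.152444/(5.73333 × 1.4) = 5.73333 + 0.0189922 = 5.75232 m along the plane.
Vertically, h_p = y_p·sinθ = 5.75232 × 0.951057 = 5.47078 m.

h_p = 5.47 m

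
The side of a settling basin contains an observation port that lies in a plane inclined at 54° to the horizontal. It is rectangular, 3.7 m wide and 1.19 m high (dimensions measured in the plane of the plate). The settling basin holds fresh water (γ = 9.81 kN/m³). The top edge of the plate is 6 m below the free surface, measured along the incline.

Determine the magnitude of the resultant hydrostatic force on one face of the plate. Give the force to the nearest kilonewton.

F ≈ 230 kN

γ = 9.81 kN/m³.
Let θ = 54° be the plate's angle to the horizontal; measure y along the incline from where the plane meets the free surface. Vertical depth h = y·sinθ with sinθ = 0.809017.
The centroid lies 1.19/2 = 0.595 m below the top edge, so y_c = 6 + 0.595 = 6.595 m and h_c = 6.595 × 0.809017 = 5.33547 m.
A = 3.7 × 1.19 = 4.403 m².
Resultant F = γ·h_c·A = 9.81 × 5.33547 × 4.403 = 230.457 kN.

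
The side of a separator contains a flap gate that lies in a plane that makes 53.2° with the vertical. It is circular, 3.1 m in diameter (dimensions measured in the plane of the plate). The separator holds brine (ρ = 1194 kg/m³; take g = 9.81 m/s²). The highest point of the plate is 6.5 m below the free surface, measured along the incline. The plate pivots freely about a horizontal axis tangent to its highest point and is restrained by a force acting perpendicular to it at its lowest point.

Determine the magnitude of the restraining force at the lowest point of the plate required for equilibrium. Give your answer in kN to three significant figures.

P ≈ 223 kN

γ = ρg = 1194 × 9.81 / 1000 = 11.71314 kN/m³.
The plate makes 53.2° with the vertical, i.e. θ = 90° − 53.2° = 36.8° to the horizontal. Measuring y along the incline from the free-surface line, vertical depth h = y·sinθ with sinθ = 0.599024.
The centroid is at the centre, 1.55 m below the top of the plate, so y_c = 6.5 + 1.55 = 8.05 m and h_c = 8.05 × 0.599024 = 4.82214 m.
A = π(1.55)² = 7.54768 m².
Resultant F = γ·h_c·A = 11.71314 × 4.82214 × 7.54768 = 426.311 kN.
I_c = πr⁴/4 = π × 1.55⁴/4 = 4.53332 m⁴.
Centre of pressure: y_p = y_c + I_c/(y_c·A) = 8.05 + 4.53332/(8.05 × 7.54768) = 8.05 + 0.0746117 = 8.12461 m along the plane.
The resultant acts 1.55 + 0.0746117 = 1.62461 m (along the plate) below the hinge at the top edge, so the moment about the hinge is M = F × 1.62461 = 426.311 × 1.62461 = 692.589 kN·m.
A normal force at the bottom, 3.1 m from the hinge, must supply this moment: P = 692.589/3.1 = 223.416 kN.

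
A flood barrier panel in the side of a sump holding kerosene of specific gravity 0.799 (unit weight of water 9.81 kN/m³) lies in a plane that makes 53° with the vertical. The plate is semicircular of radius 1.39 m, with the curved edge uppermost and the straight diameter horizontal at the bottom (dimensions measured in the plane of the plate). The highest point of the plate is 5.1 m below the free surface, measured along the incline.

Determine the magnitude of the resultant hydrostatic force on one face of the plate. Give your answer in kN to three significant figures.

F ≈ 84.5 kN

γ = 0.799 × 9.81 = 7.83819 kN/m³.
The plate makes 53° with the vertical, i.e. θ = 90° − 53° = 37° to the horizontal. Measuring y along the incline from the free-surface line, vertical depth h = y·sinθ with sinθ = 0.601815.
The centroid lies 4r/(3π) = 0.589934 m above the diameter, so r − 4r/(3π) = 1.39 − 0.589934 = 0.800066 m below the topmost point, so y_c = 5.1 + 0.800066 = 5.90007 m and h_c = 5.90007 × 0.601815 = 3.55075 m.
A = πr²/2 = π × 1.39²/2 = 3.03494 m².
Resultant F = γ·h_c·A = 7.83819 × 3.55075 × 3.03494 = 84.4668 kN.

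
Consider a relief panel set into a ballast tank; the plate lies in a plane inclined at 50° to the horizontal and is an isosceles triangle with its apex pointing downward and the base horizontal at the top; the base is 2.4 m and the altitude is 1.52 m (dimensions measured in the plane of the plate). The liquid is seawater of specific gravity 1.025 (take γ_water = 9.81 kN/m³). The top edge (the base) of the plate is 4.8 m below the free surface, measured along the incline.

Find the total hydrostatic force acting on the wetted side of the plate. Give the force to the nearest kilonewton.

F ≈ 75 kN

γ = 1.025 × 9.81 = 10.05525 kN/m³.
Let θ = 50° be the plate's angle to the horizontal; measure y along the incline from where the plane meets the free surface. Vertical depth h = y·sinθ with sinθ = 0.766044.
With the apex down, the centroid sits h/3 = 1.52/3 = 0.506667 m below the base (the top edge), so y_c = 4.8 + 0.506667 = 5.30667 m and h_c = 5.30667 × 0.766044 = 4.06514 m.
A = ½ × 2.4 × 1.52 = 1.824 m².
Resultant F = γ·h_c·A = 10.05525 × 4.06514 × 1.824 = 74.5578 kN.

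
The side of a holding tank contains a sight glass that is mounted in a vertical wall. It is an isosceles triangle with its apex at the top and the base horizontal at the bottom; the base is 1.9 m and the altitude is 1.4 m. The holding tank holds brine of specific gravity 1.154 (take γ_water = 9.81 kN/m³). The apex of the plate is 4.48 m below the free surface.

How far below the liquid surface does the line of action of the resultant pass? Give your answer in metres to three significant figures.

h_p = 5.43 m

γ = 1.154 × 9.81 = 11.32074 kN/m³.
With the apex up, the centroid sits 2h/3 = 2 × 1.4/3 = 0.933333 m below the apex, so the centroid depth is h_c = 4.48 + 0.933333 = 5.41333 m.
A = ½ × 1.9 × 1.4 = 1.33 m².
Resultant F = γ·h_c·A = 11.32074 × 5.41333 × 1.33 = 81.5063 kN.
I_c = b·h³/36 = 1.9 × 1.4³/36 = 0.144822 m⁴.
Centre of pressure: y_p = y_c + I_c/(y_c·A) = 5.41333 + 0.144822/(5.41333 × 1.33) = 5.41333 + 0.0201149 = 5.43344 m along the plane.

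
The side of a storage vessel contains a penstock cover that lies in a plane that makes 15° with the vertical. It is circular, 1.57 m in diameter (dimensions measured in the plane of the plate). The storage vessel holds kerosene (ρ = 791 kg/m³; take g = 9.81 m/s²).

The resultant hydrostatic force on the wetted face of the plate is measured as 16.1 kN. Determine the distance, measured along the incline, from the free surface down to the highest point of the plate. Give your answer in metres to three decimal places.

y_top ≈ 0.325 m

γ = ρg = 791 × 9.81 / 1000 = 7.75971 kN/m³.
A = π(0.785)² = 1.93593 m².
From F = γ·h_c·A, the centroid depth is h_c = 16.1/(7.75971 × 1.93593) = 1.07174 m.
The plate makes 15° with the vertical, i.e. θ = 90° − 15° = 75° to the horizontal. Measuring y along the incline from the free-surface line, vertical depth h = y·sinθ with sinθ = 0.965926.
Along the incline, y_c = h_c/sinθ = 1.07174/0.965926 = 1.10955 m.
The centroid is at the centre, 0.785 m below the top of the plate, so the highest point sits at y_top = 1.10955 − 0.785 = 0.32455 m along the incline.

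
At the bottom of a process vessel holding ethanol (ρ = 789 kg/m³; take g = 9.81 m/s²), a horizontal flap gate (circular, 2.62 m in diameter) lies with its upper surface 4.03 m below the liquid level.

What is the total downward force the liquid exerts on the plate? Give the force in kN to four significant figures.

γ = ρg = 789 × 9.81 / 1000 = 7.74009 kN/m³.
The plate is horizontal, so pressure is uniform at p = γ·h = 7.74009 × 4.03 = 31.1926 kN/m².
A = π(1.31)² = 5.39129 m².
F = p·A = 31.1926 × 5.39129 = 168.168 kN.

F ≈ 168.2 kN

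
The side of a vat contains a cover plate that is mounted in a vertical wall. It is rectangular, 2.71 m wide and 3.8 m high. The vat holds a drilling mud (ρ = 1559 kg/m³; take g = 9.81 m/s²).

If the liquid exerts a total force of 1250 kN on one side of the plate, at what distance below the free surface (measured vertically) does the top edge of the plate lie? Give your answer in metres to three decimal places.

γ = ρg = 1559 × 9.81 / 1000 = 15.29379 kN/m³.
A = 2.71 × 3.8 = 10.298 m².
From F = γ·h_c·A, the centroid depth is h_c = 1250/(15.29379 × 10.298) = 7.93674 m.
The centroid lies 3.8/2 = 1.9 m below the top edge, so the top edge sits at h_top = 7.93674 − 1.9 = 6.03674 m below the surface.

d_top ≈ 6.037 m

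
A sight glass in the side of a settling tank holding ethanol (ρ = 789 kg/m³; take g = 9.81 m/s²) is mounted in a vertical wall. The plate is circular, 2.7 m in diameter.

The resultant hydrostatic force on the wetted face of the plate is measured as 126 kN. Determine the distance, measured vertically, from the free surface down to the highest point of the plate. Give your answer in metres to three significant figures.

d_top ≈ 1.49 m

γ = ρg = 789 × 9.81 / 1000 = 7.74009 kN/m³.
A = π(1.35)² = 5.72555 m².
From F = γ·h_c·A, the centroid depth is h_c = 126/(7.74009 × 5.72555) = 2.8432 m.
The centroid is at the centre, 1.35 m below the top of the plate, so the highest point sits at h_top = 2.8432 − 1.35 = 1.4932 m below the surface.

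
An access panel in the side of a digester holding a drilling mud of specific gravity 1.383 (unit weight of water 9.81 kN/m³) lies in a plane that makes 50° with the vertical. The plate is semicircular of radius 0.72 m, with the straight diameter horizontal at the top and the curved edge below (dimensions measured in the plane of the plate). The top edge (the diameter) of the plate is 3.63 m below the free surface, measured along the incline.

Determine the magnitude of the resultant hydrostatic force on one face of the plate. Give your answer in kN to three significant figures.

γ = 1.383 × 9.81 = 13.56723 kN/m³.
The plate makes 50° with the vertical, i.e. θ = 90° − 50° = 40° to the horizontal. Measuring y along the incline from the free-surface line, vertical depth h = y·sinθ with sinθ = 0.642788.
The centroid of a semicircle lies 4r/(3π) = 0.305577 m from the diameter, here below the top edge, so y_c = 3.63 + 0.305577 = 3.93558 m and h_c = 3.93558 × 0.642788 = 2.52974 m.
A = πr²/2 = π × 0.72²/2 = 0.814301 m².
Resultant F = γ·h_c·A = 13.56723 × 2.52974 × 0.814301 = 27.9481 kN.

F ≈ 27.9 kN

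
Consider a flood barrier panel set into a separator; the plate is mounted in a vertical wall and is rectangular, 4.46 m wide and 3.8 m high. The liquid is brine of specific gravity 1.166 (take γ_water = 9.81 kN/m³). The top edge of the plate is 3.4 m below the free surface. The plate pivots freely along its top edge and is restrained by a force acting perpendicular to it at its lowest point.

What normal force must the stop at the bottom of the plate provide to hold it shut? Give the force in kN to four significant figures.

γ = 1.166 × 9.81 = 11.43846 kN/m³.
The centroid lies 3.8/2 = 1.9 m below the top edge, so the centroid depth is h_c = 3.4 + 1.9 = 5.3 m.
A = 4.46 × 3.8 = 16.948 m².
Resultant F = γ·h_c·A = 11.43846 × 5.3 × 16.948 = 1027.45 kN.
I_c = b·h³/12 = 4.46 × 3.8³/12 = 20.3941 m⁴.
Centre of pressure: y_p = y_c + I_c/(y_c·A) = 5.3 + 20.3941/(5.3 × 16.948) = 5.3 + 0.227044 = 5.52704 m along the plane.
The resultant acts 1.9 + 0.227044 = 2.12704 m (along the plate) below the hinge at the top edge, so the moment about the hinge is M = F × 2.12704 = 1027.45 × 2.12704 = 2185.43 kN·m.
A normal force at the bottom, 3.8 m from the hinge, must supply this moment: P = 2185.43/3.8 = 575.113 kN.

P ≈ 575.1 kN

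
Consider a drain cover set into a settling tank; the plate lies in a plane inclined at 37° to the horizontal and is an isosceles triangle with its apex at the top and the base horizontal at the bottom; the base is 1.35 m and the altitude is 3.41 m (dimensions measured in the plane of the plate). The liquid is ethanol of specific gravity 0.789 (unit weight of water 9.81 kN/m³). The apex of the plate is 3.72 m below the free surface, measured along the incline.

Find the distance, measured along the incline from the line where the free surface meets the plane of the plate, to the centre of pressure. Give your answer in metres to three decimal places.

γ = 0.789 × 9.81 = 7.74009 kN/m³.
Let θ = 37° be the plate's angle to the horizontal; measure y along the incline from where the plane meets the free surface. Vertical depth h = y·sinθ with sinθ = 0.601815.
With the apex up, the centroid sits 2h/3 = 2 × 3.41/3 = 2.27333 m below the apex, so y_c = 3.72 + 2.27333 = 5.99333 m and h_c = 5.99333 × 0.601815 = 3.60688 m.
A = ½ × 1.35 × 3.41 = 2.30175 m².
Resultant F = γ·h_c·A = 7.74009 × 3.60688 × 2.30175 = 64.2593 kN.
I_c = b·h³/36 = 1.35 × 3.41³/36 = 1.48694 m⁴.
Centre of pressure: y_p = y_c + I_c/(y_c·A) = 5.99333 + 1.48694/(5.99333 × 2.30175) = 5.99333 + 0.107787 = 6.10112 m along the plane.

y_p = 6.101 m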